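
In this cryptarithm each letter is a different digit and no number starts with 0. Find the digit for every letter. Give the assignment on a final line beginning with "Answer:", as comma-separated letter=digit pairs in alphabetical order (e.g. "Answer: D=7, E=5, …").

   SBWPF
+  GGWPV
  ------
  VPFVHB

Step 1. [col 1: F + V ≡ B (mod 10)] several values work for V in column 1 (F + V ≡ B (mod 10), carry-in 0); try V=1 ⇒ V=1.
Step 2. [col 1: F + V ≡ B (mod 10)] several values work for B in column 1 (F + V ≡ B (mod 10), carry-in 0); try B=4. So B=4.
Step 3. [col 1: F + V ≡ B (mod 10)] column 1: given V=1, B=4, carry-in 0, and digits 1,4 already taken and all letters distinct, F+V≡B (mod 10) forces F=3 ⇒ F=3.
Step 4. [col 2: P + P ≡ H (mod 10)] no forcing yet in column 2 (carry-in 0); H=2 is free and consistent — try it, so H=2.
Step 5. [col 2: P + P ≡ H (mod 10)] from column 2 (H=2, carry-in 0, digits 1,2,3,4 already taken and all letters distinct): P must equal 6 ⇒ P=6.
Step 6. [col 3: W + W ≡ V (mod 10)] W=5 is one option consistent with column 3 (W + W ≡ V (mod 10), carry-in 1) — take it ⇒ W=5.
Step 7. [col 4: B + G ≡ F (mod 10)] column 4 reads B+G+carry(1)=F with B=4, F=3; with digits 1,2,3,4,5,6 already taken and all letters distinct, the only value for G is 8 ⇒ G=8.
Step 8. [col 5: S + G ≡ P (mod 10)] from column 5 (G=8, P=6, carry-in 1, digits 1,2,3,4,5,6,8 already taken and all letters distinct): S must equal 7 ⇒ S=7.

Answer: B=4, F=3, G=8, H=2, P=6, S=7, V=1, W=5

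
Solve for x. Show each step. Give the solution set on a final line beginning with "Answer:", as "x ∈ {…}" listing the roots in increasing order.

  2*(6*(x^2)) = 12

Step 1. [2*(6*(x^2)) = 12] divide by the outer 2. So div: 6*(x^2) = 6.
Step 2. [6*(x^2) = 6] divide by the outer 6. So div: x^2 = 1.
Step 3. [x^2 = 1] √ both sides: 1 ≥ 0 gives two branches ⇒ sqrt: x = 1 or -1.

Answer: x ∈ {-1, 1}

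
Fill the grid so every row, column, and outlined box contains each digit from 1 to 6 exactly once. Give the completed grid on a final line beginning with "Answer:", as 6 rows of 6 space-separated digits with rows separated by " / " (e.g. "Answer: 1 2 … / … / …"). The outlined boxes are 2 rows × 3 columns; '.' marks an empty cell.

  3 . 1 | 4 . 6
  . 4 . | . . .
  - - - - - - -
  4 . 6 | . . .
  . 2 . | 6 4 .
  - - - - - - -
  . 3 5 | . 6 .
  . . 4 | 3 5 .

Step 1. [r2c3∈{2}] r2c3's peers cover all but 2, so r2c3=2.
Step 2. [r5c6∈{1,2,4}] r5c6 is the only open cell in row 5 admitting 4, so r5c6=4.
Step 3. [r1c2∈{5}] r1c2 has the single candidate 5 ⇒ r1c2=5.
Step 4. [r3c2∈{1}] r3c2's peers cover all but 1. So r3c2=1.
Step 5. [r4c6∈{1,3,5}] row 4 places 1 nowhere but r4c6, so r4c6=1.
Step 6. [r6c6∈{2}] nothing but 2 survives at r6c6. So r6c6=2.
Step 7. [r3c4∈{2,5}] across col 4, 2 lands solely at r3c4 ⇒ r3c4=2.
Step 8. [r6c1∈{1,6}] 1 has one home in row 6: r6c1 ⇒ r6c1=1.
Step 9. [r3c5∈{3}] r3c5's peers cover all but 3 ⇒ r3c5=3.
Step 10. [r2c4∈{1,5}] across col 4, 5 lands solely at r2c4, so r2c4=5.
Step 11. [r6c2∈{6}] r6c2 is down to just 6. So r6c2=6.
Step 12. [r4c3∈{3}] only 3 remains possible at r4c3. So r4c3=3.
Step 13. [r2c6∈{3}] nothing but 3 survives at r2c6 ⇒ r2c6=3.
Step 14. [r2c5∈{1}] r2c5's peers cover all but 1. So r2c5=1.
Step 15. [r5c4∈{1}] r5c4 has the single candidate 1 ⇒ r5c4=1.
Step 16. [r4c1∈{5}] r4c1 is down to just 5. So r4c1=5.
Step 17. [r5c1∈{2}] nothing but 2 survives at r5c1. So r5c1=2.
Step 18. [r3c6∈{5}] nothing but 5 survives at r3c6. So r3c6=5.
Step 19. [r1c5∈{2}] only 2 remains possible at r1c5 ⇒ r1c5=2.
Step 20. [r2c1∈{6}] r2c1's peers cover all but 6. So r2c1=6.

Answer: 3 5 1 4 2 6 / 6 4 2 5 1 3 / 4 1 6 2 3 5 / 5 2 3 6 4 1 / 2 3 5 1 6 4 / 1 6 4 3 5 2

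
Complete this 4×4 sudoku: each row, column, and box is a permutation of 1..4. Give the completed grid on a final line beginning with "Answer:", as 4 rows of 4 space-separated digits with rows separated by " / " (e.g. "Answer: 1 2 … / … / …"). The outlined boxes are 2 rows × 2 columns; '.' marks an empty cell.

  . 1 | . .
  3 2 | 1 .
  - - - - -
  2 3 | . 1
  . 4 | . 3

Step 1. [r2c4∈{4}] r2c4 is down to just 4. So r2c4=4.
Step 2. [r4c3∈{2}] r4c3's peers cover all but 2. So r4c3=2.
Step 3. [r3c3∈{4}] only 4 remains possible at r3c3 ⇒ r3c3=4.
Step 4. [r1c1∈{4}] r1c1's peers cover all but 4, so r1c1=4.
Step 5. [r4c1∈{1}] nothing but 1 survives at r4c1, so r4c1=1.
Step 6. [r1c3∈{3}] only 3 remains possible at r1c3, so r1c3=3.
Step 7. [r1c4∈{2}] r1c4's peers cover all but 2. So r1c4=2.

Answer: 4 1 3 2 / 3 2 1 4 / 2 3 4 1 / 1 4 2 3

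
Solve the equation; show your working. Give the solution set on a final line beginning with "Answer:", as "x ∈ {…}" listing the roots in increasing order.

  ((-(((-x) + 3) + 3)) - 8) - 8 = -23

Step 1. [((-(((-x) + 3) + 3)) - 8) - 8 = -23] the outer -8 inverts by adding 8 ⇒ sub: (-(((-x) + 3) + 3)) - 8 = -15.
Step 2. [(-(((-x) + 3) + 3)) - 8 = -15] the outer -8 inverts by adding 8 ⇒ sub: -(((-x) + 3) + 3) = -7.
Step 3. [-(((-x) + 3) + 3) = -7] LHS negated; negate both sides ⇒ neg: ((-x) + 3) + 3 = 7.
Step 4. [((-x) + 3) + 3 = 7] subtract 3: x sits inside (… + 3), so sub: (-x) + 3 = 4.
Step 5. [(-x) + 3 = 4] subtract 3: x sits inside (… + 3) ⇒ sub: -x = 1.
Step 6. [-x = 1] flip signs both sides. So neg: x = -1.

Answer: x ∈ {-1}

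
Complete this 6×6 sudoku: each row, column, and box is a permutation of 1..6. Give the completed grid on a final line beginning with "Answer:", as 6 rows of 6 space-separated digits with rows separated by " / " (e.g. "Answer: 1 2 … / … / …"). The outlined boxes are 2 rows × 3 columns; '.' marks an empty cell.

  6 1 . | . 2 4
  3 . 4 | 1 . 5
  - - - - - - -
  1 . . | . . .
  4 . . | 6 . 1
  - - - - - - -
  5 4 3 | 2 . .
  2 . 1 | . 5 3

Step 1. [r3c4∈{3,4,5}] r3c4 is the only open cell in col 4 admitting 5, so r3c4=5.
Step 2. [r4c2∈{2,3,5}] col 2 places 5 nowhere but r4c2. So r4c2=5.
Step 3. [r3c2∈{2,3,6}] r3c2 is the only open cell in col 2 admitting 3 ⇒ r3c2=3.
Step 4. [r5c5∈{1,6}] in row 5, 1 fits only at r5c5. So r5c5=1.
Step 5. [r3c6∈{2}] r3c6's peers cover all but 2, so r3c6=2.
Step 6. [r6c4∈{4}] nothing but 4 survives at r6c4. So r6c4=4.
Step 7. [r2c5∈{6}] r2c5's peers cover all but 6 ⇒ r2c5=6.
Step 8. [r2c2∈{2}] r2c2 is down to just 2. So r2c2=2.
Step 9. [r6c2∈{6}] nothing but 6 survives at r6c2, so r6c2=6.
Step 10. [r3c3∈{6}] r3c3 is down to just 6, so r3c3=6.
Step 11. [r5c6∈{6}] only 6 remains possible at r5c6. So r5c6=6.
Step 12. [r3c5∈{4}] nothing but 4 survives at r3c5 ⇒ r3c5=4.
Step 13. [r1c4∈{3}] r1c4 is down to just 3 ⇒ r1c4=3.
Step 14. [r4c5∈{3}] only 3 remains possible at r4c5 ⇒ r4c5=3.
Step 15. [r4c3∈{2}] only 2 remains possible at r4c3. So r4c3=2.
Step 16. [r1c3∈{5}] nothing but 5 survives at r1c3. So r1c3=5.

Answer: 6 1 5 3 2 4 / 3 2 4 1 6 5 / 1 3 6 5 4 2 / 4 5 2 6 3 1 / 5 4 3 2 1 6 / 2 6 1 4 5 3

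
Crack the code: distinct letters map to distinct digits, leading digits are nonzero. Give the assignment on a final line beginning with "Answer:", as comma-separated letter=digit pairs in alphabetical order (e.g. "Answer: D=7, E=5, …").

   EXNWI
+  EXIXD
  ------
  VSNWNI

Step 1. [V] V is the leading digit of a 6-digit sum of two 5-digit numbers; the final carry is exactly 1 ⇒ V=1.
Step 2. [col 1: I + D ≡ I (mod 10)] column 1: given nothing yet, carry-in 0, and digits 1 already taken and all letters distinct, I+D≡I (mod 10) forces D=0. So D=0.
Step 3. [col 1: I + D ≡ I (mod 10)] no forcing yet in column 1 (carry-in 0); I=8 is free and consistent — try it, so I=8.
Step 4. [col 2: W + X ≡ N (mod 10)] column 2 (W + X ≡ N (mod 10), carry-in 0) doesn't pin X yet; pick X=2 and continue. So X=2.
Step 5. [col 2: W + X ≡ N (mod 10)] no forcing yet in column 2 (carry-in 0); W=3 is free and consistent — try it, so W=3.
Step 6. [col 2: W + X ≡ N (mod 10)] from column 2 (W=3, X=2, carry-in 0, digits 0,1,2,3,8 already taken and all letters distinct): N must equal 5, so N=5.
Step 7. [col 5: E + E ≡ S (mod 10)] column 5: given nothing yet, carry-in 0, and digits 0,1,2,3,5,8 already taken and all letters distinct, E+E≡S (mod 10) forces S=4. So S=4.
Step 8. [col 5: E + E ≡ S (mod 10)] column 5: given S=4, carry-in 0, and digits 0,1,2,3,4,5,8 already taken and all letters distinct, E+E≡S (mod 10) forces E=7. So E=7.

Answer: D=0, E=7, I=8, N=5, S=4, V=1, W=3, X=2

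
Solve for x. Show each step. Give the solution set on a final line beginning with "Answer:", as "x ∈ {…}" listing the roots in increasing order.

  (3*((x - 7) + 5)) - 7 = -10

Step 1. [(3*((x - 7) + 5)) - 7 = -10] 7 comes off first (add 7). So sub: 3*((x - 7) + 5) = -3.
Step 2. [3*((x - 7) + 5) = -3] divide by the outer 3. So div: (x - 7) + 5 = -1.
Step 3. [(x - 7) + 5 = -1] subtract 5: x sits inside (… + 5), so sub: x - 7 = -6.
Step 4. [x - 7 = -6] add 7: x sits inside (… - 7) ⇒ sub: x = 1.

Answer: x ∈ {1}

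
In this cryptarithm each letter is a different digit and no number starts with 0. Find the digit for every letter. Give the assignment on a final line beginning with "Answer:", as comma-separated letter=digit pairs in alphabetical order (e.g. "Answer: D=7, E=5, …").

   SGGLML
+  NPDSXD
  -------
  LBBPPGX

Step 1. [col 1: L + D ≡ X (mod 10)] D=3 is one option consistent with column 1 (L + D ≡ X (mod 10), carry-in 0) — take it, so D=3.
Step 2. [col 1: L + D ≡ X (mod 10)] several values work for L in column 1 (L + D ≡ X (mod 10), carry-in 0); try L=1. So L=1.
Step 3. [col 1: L + D ≡ X (mod 10)] column 1: given L=1, D=3, carry-in 0, and digits 1,3 already taken and all letters distinct, L+D≡X (mod 10) forces X=4 ⇒ X=4.
Step 4. [col 2: M + X ≡ G (mod 10)] M=2 is one option consistent with column 2 (M + X ≡ G (mod 10), carry-in 0) — take it, so M=2.
Step 5. [col 2: M + X ≡ G (mod 10)] from column 2 (M=2, X=4, carry-in 0, digits 1,2,3,4 already taken and all letters distinct): G must equal 6, so G=6.
Step 6. [col 3: L + S ≡ P (mod 10)] column 3 (L + S ≡ P (mod 10), carry-in 0) doesn't pin S yet; pick S=9 and continue, so S=9.
Step 7. [col 3: L + S ≡ P (mod 10)] column 3 reads L+S+carry(0)=P with L=1, S=9; with digits 1,2,3,4,6,9 already taken and all letters distinct, the only value for P is 0, so P=0.
Step 8. [col 5: G + P ≡ B (mod 10)] from column 5 (G=6, P=0, carry-in 1, digits 0,1,2,3,4,6,9 already taken and all letters distinct): B must equal 7. So B=7.
Step 9. [col 6: S + N ≡ B (mod 10)] in column 6 we have S+N≡B with carry-in 0; given S=9, B=7 and digits 0,1,2,3,4,6,7,9 already taken and all letters distinct, that pins N to 8. So N=8.

Answer: B=7, D=3, G=6, L=1, M=2, N=8, P=0, S=9, X=4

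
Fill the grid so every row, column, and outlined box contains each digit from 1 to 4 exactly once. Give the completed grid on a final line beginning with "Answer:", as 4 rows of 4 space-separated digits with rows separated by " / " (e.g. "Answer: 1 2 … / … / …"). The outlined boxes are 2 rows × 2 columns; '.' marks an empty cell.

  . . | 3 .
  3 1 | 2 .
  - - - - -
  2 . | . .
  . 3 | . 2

Step 1. [r3c2∈{4}] only 4 remains possible at r3c2. So r3c2=4.
Step 2. [r1c4∈{1,4}] across row 1, 1 lands solely at r1c4, so r1c4=1.
Step 3. [r4c1∈{1}] r4c1 is down to just 1 ⇒ r4c1=1.
Step 4. [r4c3∈{4}] r4c3 is down to just 4, so r4c3=4.
Step 5. [r3c3∈{1}] r3c3's peers cover all but 1 ⇒ r3c3=1.
Step 6. [r1c1∈{4}] only 4 remains possible at r1c1. So r1c1=4.
Step 7. [r2c4∈{4}] r2c4 is down to just 4 ⇒ r2c4=4.
Step 8. [r1c2∈{2}] r1c2's peers cover all but 2 ⇒ r1c2=2.
Step 9. [r3c4∈{3}] r3c4 has the single candidate 3, so r3c4=3.

Answer: 4 2 3 1 / 3 1 2 4 / 2 4 1 3 / 1 3 4 2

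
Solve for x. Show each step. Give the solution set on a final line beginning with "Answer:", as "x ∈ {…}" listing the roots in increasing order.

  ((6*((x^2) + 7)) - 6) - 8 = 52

Step 1. [((6*((x^2) + 7)) - 6) - 8 = 52] 8 comes off first (add 8) ⇒ sub: (6*((x^2) + 7)) - 6 = 60.
Step 2. [(6*((x^2) + 7)) - 6 = 60] 6 comes off first (add 6) ⇒ sub: 6*((x^2) + 7) = 66.
Step 3. [6*((x^2) + 7) = 66] LHS = 6·(…); ÷6 both sides, so div: (x^2) + 7 = 11.
Step 4. [(x^2) + 7 = 11] 7 comes off first (subtract 7) ⇒ sub: x^2 = 4.
Step 5. [x^2 = 4] √ both sides: 4 ≥ 0 gives two branches ⇒ sqrt: x = 2 or -2.

Answer: x ∈ {-2, 2}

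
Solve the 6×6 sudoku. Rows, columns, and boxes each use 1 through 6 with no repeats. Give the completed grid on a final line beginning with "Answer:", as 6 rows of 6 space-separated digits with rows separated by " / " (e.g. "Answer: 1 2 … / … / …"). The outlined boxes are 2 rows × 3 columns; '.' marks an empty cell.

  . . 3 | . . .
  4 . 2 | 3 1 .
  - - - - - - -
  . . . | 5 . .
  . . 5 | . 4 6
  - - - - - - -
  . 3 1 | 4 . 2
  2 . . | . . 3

Step 1. [r2c2∈{5,6}] r2c2 is the only open cell in row 2 admitting 6. So r2c2=6.
Step 2. [r3c6∈{1}] r3c6 is down to just 1. So r3c6=1.
Step 3. [r4c4∈{2}] r4c4 has the single candidate 2. So r4c4=2.
Step 4. [r2c6∈{5}] r2c6 is down to just 5 ⇒ r2c6=5.
Step 5. [r4c2∈{1}] r4c2 has the single candidate 1. So r4c2=1.
Step 6. [r1c4∈{6}] r1c4's peers cover all but 6, so r1c4=6.
Step 7. [r1c2∈{5}] r1c2 has the single candidate 5. So r1c2=5.
Step 8. [r6c5∈{5,6}] 5 has one home in row 6: r6c5 ⇒ r6c5=5.
Step 9. [r6c3∈{4,6}] 6 has one home in row 6: r6c3, so r6c3=6.
Step 10. [r6c2∈{4}] nothing but 4 survives at r6c2 ⇒ r6c2=4.
Step 11. [r3c1∈{3,6}] row 3 places 6 nowhere but r3c1, so r3c1=6.
Step 12. [r4c1∈{3}] r4c1 is down to just 3, so r4c1=3.
Step 13. [r6c4∈{1}] only 1 remains possible at r6c4. So r6c4=1.
Step 14. [r3c2∈{2}] r3c2's peers cover all but 2. So r3c2=2.
Step 15. [r1c5∈{2}] r1c5 is down to just 2. So r1c5=2.
Step 16. [r5c5∈{6}] nothing but 6 survives at r5c5, so r5c5=6.
Step 17. [r1c6∈{4}] r1c6 has the single candidate 4 ⇒ r1c6=4.
Step 18. [r3c3∈{4}] r3c3 has the single candidate 4 ⇒ r3c3=4.
Step 19. [r5c1∈{5}] r5c1 has the single candidate 5, so r5c1=5.
Step 20. [r1c1∈{1}] nothing but 1 survives at r1c1, so r1c1=1.
Step 21. [r3c5∈{3}] r3c5 is down to just 3 ⇒ r3c5=3.

Answer: 1 5 3 6 2 4 / 4 6 2 3 1 5 / 6 2 4 5 3 1 / 3 1 5 2 4 6 / 5 3 1 4 6 2 / 2 4 6 1 5 3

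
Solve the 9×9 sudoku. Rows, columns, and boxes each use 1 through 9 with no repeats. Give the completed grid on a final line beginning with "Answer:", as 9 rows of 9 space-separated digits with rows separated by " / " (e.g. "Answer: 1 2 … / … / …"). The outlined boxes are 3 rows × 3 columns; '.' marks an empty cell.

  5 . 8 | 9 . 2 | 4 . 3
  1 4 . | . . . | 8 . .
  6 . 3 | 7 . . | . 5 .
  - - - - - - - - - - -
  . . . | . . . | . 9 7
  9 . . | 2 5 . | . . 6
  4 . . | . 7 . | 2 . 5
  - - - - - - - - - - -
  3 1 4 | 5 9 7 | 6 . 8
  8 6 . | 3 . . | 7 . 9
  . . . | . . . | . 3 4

Step 1. [r2c4∈{6}] nothing but 6 survives at r2c4 ⇒ r2c4=6.
Step 2. [r1c5∈{1}] nothing but 1 survives at r1c5. So r1c5=1.
Step 3. [r4c4∈{1,4,8}] across col 4, 4 lands solely at r4c4, so r4c4=4.
Step 4. [r8c3∈{2,5}] across row 8, 5 lands solely at r8c3 ⇒ r8c3=5.
Step 5. [r6c6∈{1,3,6,8,9}] row 6 places 9 nowhere but r6c6. So r6c6=9.
Step 6. [r2c3∈{2,7,9}] in row 2, 9 fits only at r2c3, so r2c3=9.
Step 7. [r4c2∈{2,3,5,8}] r4c2 is the only open cell in row 4 admitting 5. So r4c2=5.
Step 8. [r1c2∈{7}] r1c2 is down to just 7, so r1c2=7.
Step 9. [r2c5∈{3}] nothing but 3 survives at r2c5 ⇒ r2c5=3.
Step 10. [r6c2∈{3,8}] in row 6, 3 fits only at r6c2, so r6c2=3.
Step 11. [r3c9∈{1,2}] across col 9, 1 lands solely at r3c9. So r3c9=1.
Step 12. [r5c2∈{8}] r5c2 has the single candidate 8 ⇒ r5c2=8.
Step 13. [r7c8∈{2}] r7c8 is down to just 2 ⇒ r7c8=2.
Step 14. [r8c8∈{1}] nothing but 1 survives at r8c8 ⇒ r8c8=1.
Step 15. [r4c1∈{2}] nothing but 2 survives at r4c1. So r4c1=2.
Step 16. [r9c3∈{2,7}] across col 3, 2 lands solely at r9c3, so r9c3=2.
Step 17. [r6c3∈{1,6}] in row 6, 6 fits only at r6c3 ⇒ r6c3=6.
Step 18. [r6c4∈{1,8}] in row 6, 1 fits only at r6c4 ⇒ r6c4=1.
Step 19. [r8c6∈{4}] nothing but 4 survives at r8c6 ⇒ r8c6=4.
Step 20. [r3c6∈{8}] r3c6's peers cover all but 8, so r3c6=8.
Step 21. [r5c6∈{3}] r5c6's peers cover all but 3, so r5c6=3.
Step 22. [r4c3∈{1}] r4c3 is down to just 1 ⇒ r4c3=1.
Step 23. [r4c6∈{6}] only 6 remains possible at r4c6 ⇒ r4c6=6.
Step 24. [r9c5∈{6,8}] 6 has one home in row 9: r9c5. So r9c5=6.
Step 25. [r9c6∈{1}] r9c6 is down to just 1 ⇒ r9c6=1.
Step 26. [r8c5∈{2}] nothing but 2 survives at r8c5, so r8c5=2.
Step 27. [r2c6∈{5}] r2c6's peers cover all but 5, so r2c6=5.
Step 28. [r9c2∈{9}] r9c2 has the single candidate 9, so r9c2=9.
Step 29. [r9c4∈{8}] only 8 remains possible at r9c4, so r9c4=8.
Step 30. [r1c8∈{6}] nothing but 6 survives at r1c8 ⇒ r1c8=6.
Step 31. [r2c8∈{7}] r2c8 is down to just 7, so r2c8=7.
Step 32. [r5c8∈{4}] r5c8 is down to just 4, so r5c8=4.
Step 33. [r5c7∈{1}] r5c7's peers cover all but 1, so r5c7=1.
Step 34. [r4c7∈{3}] nothing but 3 survives at r4c7 ⇒ r4c7=3.
Step 35. [r4c5∈{8}] r4c5 has the single candidate 8, so r4c5=8.
Step 36. [r3c7∈{9}] r3c7 has the single candidate 9 ⇒ r3c7=9.
Step 37. [r3c2∈{2}] nothing but 2 survives at r3c2, so r3c2=2.
Step 38. [r9c1∈{7}] r9c1 has the single candidate 7, so r9c1=7.
Step 39. [r3c5∈{4}] r3c5 is down to just 4 ⇒ r3c5=4.
Step 40. [r2c9∈{2}] only 2 remains possible at r2c9, so r2c9=2.
Step 41. [r5c3∈{7}] only 7 remains possible at r5c3, so r5c3=7.
Step 42. [r6c8∈{8}] nothing but 8 survives at r6c8 ⇒ r6c8=8.
Step 43. [r9c7∈{5}] nothing but 5 survives at r9c7 ⇒ r9c7=5.

Answer: 5 7 8 9 1 2 4 6 3 / 1 4 9 6 3 5 8 7 2 / 6 2 3 7 4 8 9 5 1 / 2 5 1 4 8 6 3 9 7 / 9 8 7 2 5 3 1 4 6 / 4 3 6 1 7 9 2 8 5 / 3 1 4 5 9 7 6 2 8 / 8 6 5 3 2 4 7 1 9 / 7 9 2 8 6 1 5 3 4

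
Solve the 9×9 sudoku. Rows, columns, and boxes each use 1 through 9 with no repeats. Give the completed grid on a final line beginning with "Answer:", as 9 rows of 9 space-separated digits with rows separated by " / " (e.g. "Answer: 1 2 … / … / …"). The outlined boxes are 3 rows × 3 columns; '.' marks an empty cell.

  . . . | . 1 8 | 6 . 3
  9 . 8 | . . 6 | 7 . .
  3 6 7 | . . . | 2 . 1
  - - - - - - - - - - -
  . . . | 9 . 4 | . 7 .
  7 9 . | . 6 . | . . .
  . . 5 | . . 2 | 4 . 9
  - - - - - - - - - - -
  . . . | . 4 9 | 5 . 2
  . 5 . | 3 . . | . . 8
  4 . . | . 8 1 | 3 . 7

Step 1. [r3c6∈{5}] only 5 remains possible at r3c6, so r3c6=5.
Step 2. [r9c2∈{2}] r9c2 is down to just 2. So r9c2=2.
Step 3. [r8c8∈{1,4,6,9}] across row 8, 4 lands solely at r8c8, so r8c8=4.
Step 4. [r5c8∈{1,2,3,5,8}] 2 has one home in col 8: r5c8. So r5c8=2.
Step 5. [r6c8∈{1,3,6,8}] r6c8 is the only open cell in col 8 admitting 3 ⇒ r6c8=3.
Step 6. [r6c1∈{1,6,8}] across row 6, 6 lands solely at r6c1 ⇒ r6c1=6.
Step 7. [r8c1∈{1}] r8c1 has the single candidate 1. So r8c1=1.
Step 8. [r1c4∈{2,4,7}] across row 1, 7 lands solely at r1c4. So r1c4=7.
Step 9. [r8c3∈{6,9}] across row 8, 6 lands solely at r8c3 ⇒ r8c3=6.
Step 10. [r4c5∈{3,5}] col 5 places 5 nowhere but r4c5. So r4c5=5.
Step 11. [r1c8∈{5,9}] row 1 places 9 nowhere but r1c8, so r1c8=9.
Step 12. [r5c3∈{1,3,4}] r5c3 is the only open cell in row 5 admitting 4 ⇒ r5c3=4.
Step 13. [r4c3∈{1,2,3}] col 3 places 1 nowhere but r4c3. So r4c3=1.
Step 14. [r6c2∈{8}] r6c2 has the single candidate 8. So r6c2=8.
Step 15. [r2c9∈{4,5}] 4 has one home in col 9: r2c9. So r2c9=4.
Step 16. [r5c7∈{1,8}] across col 7, 1 lands solely at r5c7. So r5c7=1.
Step 17. [r8c5∈{2,7}] across row 8, 2 lands solely at r8c5, so r8c5=2.
Step 18. [r7c4∈{6}] r7c4 is down to just 6, so r7c4=6.
Step 19. [r1c1∈{2,5}] 5 has one home in row 1: r1c1 ⇒ r1c1=5.
Step 20. [r4c2∈{3}] r4c2's peers cover all but 3. So r4c2=3.
Step 21. [r7c1∈{8}] r7c1's peers cover all but 8 ⇒ r7c1=8.
Step 22. [r7c8∈{1}] r7c8 has the single candidate 1, so r7c8=1.
Step 23. [r9c4∈{5}] nothing but 5 survives at r9c4. So r9c4=5.
Step 24. [r2c5∈{3}] r2c5 has the single candidate 3 ⇒ r2c5=3.
Step 25. [r5c6∈{3}] r5c6 has the single candidate 3, so r5c6=3.
Step 26. [r3c8∈{8}] only 8 remains possible at r3c8 ⇒ r3c8=8.
Step 27. [r8c6∈{7}] r8c6 is down to just 7 ⇒ r8c6=7.
Step 28. [r7c2∈{7}] only 7 remains possible at r7c2 ⇒ r7c2=7.
Step 29. [r5c9∈{5}] r5c9 is down to just 5. So r5c9=5.
Step 30. [r1c3∈{2}] nothing but 2 survives at r1c3, so r1c3=2.
Step 31. [r2c4∈{2}] r2c4's peers cover all but 2, so r2c4=2.
Step 32. [r3c4∈{4}] r3c4 has the single candidate 4, so r3c4=4.
Step 33. [r6c5∈{7}] nothing but 7 survives at r6c5, so r6c5=7.
Step 34. [r1c2∈{4}] r1c2's peers cover all but 4, so r1c2=4.
Step 35. [r4c7∈{8}] r4c7 is down to just 8, so r4c7=8.
Step 36. [r3c5∈{9}] r3c5's peers cover all but 9 ⇒ r3c5=9.
Step 37. [r4c9∈{6}] r4c9 has the single candidate 6, so r4c9=6.
Step 38. [r6c4∈{1}] r6c4 has the single candidate 1 ⇒ r6c4=1.
Step 39. [r2c2∈{1}] only 1 remains possible at r2c2, so r2c2=1.
Step 40. [r2c8∈{5}] r2c8 is down to just 5 ⇒ r2c8=5.
Step 41. [r8c7∈{9}] r8c7 is down to just 9, so r8c7=9.
Step 42. [r4c1∈{2}] nothing but 2 survives at r4c1 ⇒ r4c1=2.
Step 43. [r5c4∈{8}] r5c4 has the single candidate 8. So r5c4=8.
Step 44. [r9c3∈{9}] only 9 remains possible at r9c3 ⇒ r9c3=9.
Step 45. [r7c3∈{3}] r7c3 has the single candidate 3. So r7c3=3.
Step 46. [r9c8∈{6}] r9c8 has the single candidate 6. So r9c8=6.

Answer: 5 4 2 7 1 8 6 9 3 / 9 1 8 2 3 6 7 5 4 / 3 6 7 4 9 5 2 8 1 / 2 3 1 9 5 4 8 7 6 / 7 9 4 8 6 3 1 2 5 / 6 8 5 1 7 2 4 3 9 / 8 7 3 6 4 9 5 1 2 / 1 5 6 3 2 7 9 4 8 / 4 2 9 5 8 1 3 6 7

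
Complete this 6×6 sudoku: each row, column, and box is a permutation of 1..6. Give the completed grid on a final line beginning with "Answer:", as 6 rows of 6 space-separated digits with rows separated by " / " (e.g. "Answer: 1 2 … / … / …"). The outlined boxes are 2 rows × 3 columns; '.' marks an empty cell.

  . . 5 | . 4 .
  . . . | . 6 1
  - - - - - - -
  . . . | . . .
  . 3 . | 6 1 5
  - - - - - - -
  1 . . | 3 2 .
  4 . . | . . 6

Step 1. [r4c1∈{2}] r4c1 is down to just 2. So r4c1=2.
Step 2. [r1c4∈{2}] r1c4 is down to just 2 ⇒ r1c4=2.
Step 3. [r3c3∈{1,4,6}] r3c3 is the only open cell in col 3 admitting 1 ⇒ r3c3=1.
Step 4. [r5c2∈{5,6}] in row 5, 5 fits only at r5c2, so r5c2=5.
Step 5. [r1c6∈{3}] nothing but 3 survives at r1c6. So r1c6=3.
Step 6. [r4c3∈{4}] r4c3's peers cover all but 4, so r4c3=4.
Step 7. [r6c3∈{2,3}] in row 6, 3 fits only at r6c3, so r6c3=3.
Step 8. [r3c2∈{6}] only 6 remains possible at r3c2, so r3c2=6.
Step 9. [r2c2∈{2,4}] 4 has one home in row 2: r2c2 ⇒ r2c2=4.
Step 10. [r6c4∈{1,5}] across row 6, 1 lands solely at r6c4 ⇒ r6c4=1.
Step 11. [r5c6∈{4}] r5c6 has the single candidate 4, so r5c6=4.
Step 12. [r6c2∈{2}] r6c2 is down to just 2, so r6c2=2.
Step 13. [r2c4∈{5}] r2c4 is down to just 5 ⇒ r2c4=5.
Step 14. [r2c3∈{2}] r2c3 is down to just 2 ⇒ r2c3=2.
Step 15. [r3c6∈{2}] only 2 remains possible at r3c6. So r3c6=2.
Step 16. [r3c5∈{3}] r3c5's peers cover all but 3. So r3c5=3.
Step 17. [r2c1∈{3}] r2c1 has the single candidate 3. So r2c1=3.
Step 18. [r3c4∈{4}] r3c4 has the single candidate 4. So r3c4=4.
Step 19. [r1c1∈{6}] only 6 remains possible at r1c1 ⇒ r1c1=6.
Step 20. [r3c1∈{5}] r3c1's peers cover all but 5. So r3c1=5.
Step 21. [r1c2∈{1}] r1c2 is down to just 1 ⇒ r1c2=1.
Step 22. [r6c5∈{5}] only 5 remains possible at r6c5 ⇒ r6c5=5.
Step 23. [r5c3∈{6}] r5c3's peers cover all but 6. So r5c3=6.

Answer: 6 1 5 2 4 3 / 3 4 2 5 6 1 / 5 6 1 4 3 2 / 2 3 4 6 1 5 / 1 5 6 3 2 4 / 4 2 3 1 5 6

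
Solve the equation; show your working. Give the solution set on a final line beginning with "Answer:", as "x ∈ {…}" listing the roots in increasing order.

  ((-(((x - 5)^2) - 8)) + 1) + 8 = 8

Step 1. [((-(((x - 5)^2) - 8)) + 1) + 8 = 8] the outer +8 inverts by subtracting 8 ⇒ sub: (-(((x - 5)^2) - 8)) + 1 = 0.
Step 2. [(-(((x - 5)^2) - 8)) + 1 = 0] peel the +1: subtract 1 from each side ⇒ sub: -(((x - 5)^2) - 8) = -1.
Step 3. [-(((x - 5)^2) - 8) = -1] flip signs both sides ⇒ neg: ((x - 5)^2) - 8 = 1.
Step 4. [((x - 5)^2) - 8 = 1] peel the -8: add 8 from each side, so sub: (x - 5)^2 = 9.
Step 5. [(x - 5)^2 = 9] LHS squared, RHS 9 ≥ 0: apply √ (±). So sqrt: x - 5 = 3 or -3.
Step 6. [x - 5 = 3 or -3] add 5: x sits inside (… - 5) ⇒ sub: x = 8 or 2.

Answer: x ∈ {2, 8}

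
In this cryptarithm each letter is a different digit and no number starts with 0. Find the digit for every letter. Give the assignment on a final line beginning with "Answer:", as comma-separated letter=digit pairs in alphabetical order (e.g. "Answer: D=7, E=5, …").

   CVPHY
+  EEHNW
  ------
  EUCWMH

Step 1. [col 1: Y + W ≡ H (mod 10)] several values work for W in column 1 (Y + W ≡ H (mod 10), carry-in 0); try W=5 ⇒ W=5.
Step 2. [E] E is the leading digit of a 6-digit sum of two 5-digit numbers; the final carry is exactly 1. So E=1.
Step 3. [col 1: Y + W ≡ H (mod 10)] several values work for Y in column 1 (Y + W ≡ H (mod 10), carry-in 0); try Y=3 ⇒ Y=3.
Step 4. [col 1: Y + W ≡ H (mod 10)] from column 1 (Y=3, W=5, carry-in 0, digits 1,3,5 already taken and all letters distinct): H must equal 8, so H=8.
Step 5. [col 2: H + N ≡ M (mod 10)] column 2 (H + N ≡ M (mod 10), carry-in 0) doesn't pin N yet; pick N=4 and continue. So N=4.
Step 6. [col 2: H + N ≡ M (mod 10)] column 2 reads H+N+carry(0)=M with H=8, N=4; with digits 1,3,4,5,8 already taken and all letters distinct, the only value for M is 2 ⇒ M=2.
Step 7. [col 3: P + H ≡ W (mod 10)] in column 3 we have P+H≡W with carry-in 1; given H=8, W=5 and digits 1,2,3,4,5,8 already taken and all letters distinct, that pins P to 6 ⇒ P=6.
Step 8. [col 4: V + E ≡ C (mod 10)] column 4: given E=1, carry-in 1, and digits 1,2,3,4,5,6,8 already taken and all letters distinct, V+E≡C (mod 10) forces V=7 ⇒ V=7.
Step 9. [col 4: V + E ≡ C (mod 10)] from column 4 (V=7, E=1, carry-in 1, digits 1,2,3,4,5,6,7,8 already taken and all letters distinct): C must equal 9, so C=9.
Step 10. [col 5: C + E ≡ U (mod 10)] column 5 reads C+E+carry(0)=U with C=9, E=1; with digits 1,2,3,4,5,6,7,8,9 already taken and all letters distinct, the only value for U is 0, so U=0.

Answer: C=9, E=1, H=8, M=2, N=4, P=6, U=0, V=7, W=5, Y=3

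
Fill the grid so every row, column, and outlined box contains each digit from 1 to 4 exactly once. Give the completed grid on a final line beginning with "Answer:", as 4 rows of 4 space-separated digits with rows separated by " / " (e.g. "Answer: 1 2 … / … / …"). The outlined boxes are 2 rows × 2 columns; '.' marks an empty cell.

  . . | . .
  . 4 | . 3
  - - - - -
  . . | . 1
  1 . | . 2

Step 1. [r4c2∈{3}] nothing but 3 survives at r4c2 ⇒ r4c2=3.
Step 2. [r2c1∈{2}] r2c1 is down to just 2, so r2c1=2.
Step 3. [r4c3∈{4}] nothing but 4 survives at r4c3, so r4c3=4.
Step 4. [r2c3∈{1}] r2c3 is down to just 1. So r2c3=1.
Step 5. [r1c1∈{3}] r1c1 is down to just 3, so r1c1=3.
Step 6. [r1c4∈{4}] nothing but 4 survives at r1c4, so r1c4=4.
Step 7. [r3c1∈{4}] nothing but 4 survives at r3c1, so r3c1=4.
Step 8. [r1c3∈{2}] r1c3 is down to just 2. So r1c3=2.
Step 9. [r3c2∈{2}] nothing but 2 survives at r3c2. So r3c2=2.
Step 10. [r1c2∈{1}] r1c2 is down to just 1, so r1c2=1.
Step 11. [r3c3∈{3}] nothing but 3 survives at r3c3, so r3c3=3.

Answer: 3 1 2 4 / 2 4 1 3 / 4 2 3 1 / 1 3 4 2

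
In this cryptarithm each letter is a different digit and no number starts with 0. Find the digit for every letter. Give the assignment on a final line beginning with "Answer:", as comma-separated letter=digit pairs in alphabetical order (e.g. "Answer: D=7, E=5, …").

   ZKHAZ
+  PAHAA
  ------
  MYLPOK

Step 1. [M] M is the leading digit of a 6-digit sum of two 5-digit numbers; the final carry is exactly 1. So M=1.
Step 2. [col 1: Z + A ≡ K (mod 10)] several values work for Z in column 1 (Z + A ≡ K (mod 10), carry-in 0); try Z=5, so Z=5.
Step 3. [col 1: Z + A ≡ K (mod 10)] K=8 is one option consistent with column 1 (Z + A ≡ K (mod 10), carry-in 0) — take it ⇒ K=8.
Step 4. [col 1: Z + A ≡ K (mod 10)] from column 1 (Z=5, K=8, carry-in 0, digits 1,5,8 already taken and all letters distinct): A must equal 3 ⇒ A=3.
Step 5. [col 2: A + A ≡ O (mod 10)] column 2: given A=3, carry-in 0, and digits 1,3,5,8 already taken and all letters distinct, A+A≡O (mod 10) forces O=6, so O=6.
Step 6. [col 3: H + H ≡ P (mod 10)] column 3 reads H+H+carry(0)=P with nothing yet; with digits 1,3,5,6,8 already taken and all letters distinct, the only value for P is 4 ⇒ P=4.
Step 7. [col 3: H + H ≡ P (mod 10)] several values work for H in column 3 (H + H ≡ P (mod 10), carry-in 0); try H=7. So H=7.
Step 8. [col 4: K + A ≡ L (mod 10)] in column 4 we have K+A≡L with carry-in 1; given K=8, A=3 and digits 1,3,4,5,6,7,8 already taken and all letters distinct, that pins L to 2, so L=2.
Step 9. [col 5: Z + P ≡ Y (mod 10)] in column 5 we have Z+P≡Y with carry-in 1; given Z=5, P=4 and digits 1,2,3,4,5,6,7,8 already taken and all letters distinct, that pins Y to 0. So Y=0.

Answer: A=3, H=7, K=8, L=2, M=1, O=6, P=4, Y=0, Z=5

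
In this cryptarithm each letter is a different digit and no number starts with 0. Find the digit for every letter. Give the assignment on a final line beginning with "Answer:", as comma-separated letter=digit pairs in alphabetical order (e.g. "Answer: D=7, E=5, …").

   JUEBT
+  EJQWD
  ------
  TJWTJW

Step 1. [col 1: T + D ≡ W (mod 10)] several values work for D in column 1 (T + D ≡ W (mod 10), carry-in 0); try D=4, so D=4.
Step 2. [col 1: T + D ≡ W (mod 10)] no forcing yet in column 1 (carry-in 0); T=1 is free and consistent — try it ⇒ T=1.
Step 3. [col 1: T + D ≡ W (mod 10)] from column 1 (T=1, D=4, carry-in 0, digits 1,4 already taken and all letters distinct): W must equal 5 ⇒ W=5.
Step 4. [col 2: B + W ≡ J (mod 10)] J=8 is one option consistent with column 2 (B + W ≡ J (mod 10), carry-in 0) — take it. So J=8.
Step 5. [col 2: B + W ≡ J (mod 10)] from column 2 (W=5, J=8, carry-in 0, digits 1,4,5,8 already taken and all letters distinct): B must equal 3 ⇒ B=3.
Step 6. [col 3: E + Q ≡ T (mod 10)] no forcing yet in column 3 (carry-in 0); E=9 is free and consistent — try it ⇒ E=9.
Step 7. [col 3: E + Q ≡ T (mod 10)] column 3 reads E+Q+carry(0)=T with E=9, T=1; with digits 1,3,4,5,8,9 already taken and all letters distinct, the only value for Q is 2 ⇒ Q=2.
Step 8. [col 4: U + J ≡ W (mod 10)] column 4 reads U+J+carry(1)=W with J=8, W=5; with digits 1,2,3,4,5,8,9 already taken and all letters distinct, the only value for U is 6 ⇒ U=6.

Answer: B=3, D=4, E=9, J=8, Q=2, T=1, U=6, W=5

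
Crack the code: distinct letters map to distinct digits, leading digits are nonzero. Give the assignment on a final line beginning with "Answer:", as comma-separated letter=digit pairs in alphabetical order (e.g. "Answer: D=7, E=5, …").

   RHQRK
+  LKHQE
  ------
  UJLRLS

Step 1. [col 1: K + E ≡ S (mod 10)] no forcing yet in column 1 (carry-in 0); E=5 is free and consistent — try it. So E=5.
Step 2. [col 1: K + E ≡ S (mod 10)] no forcing yet in column 1 (carry-in 0); K=4 is free and consistent — try it, so K=4.
Step 3. [U] U is the leading digit of a 6-digit sum of two 5-digit numbers; the final carry is exactly 1. So U=1.
Step 4. [col 1: K + E ≡ S (mod 10)] column 1 reads K+E+carry(0)=S with K=4, E=5; with digits 1,4,5 already taken and all letters distinct, the only value for S is 9 ⇒ S=9.
Step 5. [col 2: R + Q ≡ L (mod 10)] several values work for Q in column 2 (R + Q ≡ L (mod 10), carry-in 0); try Q=7, so Q=7.
Step 6. [col 2: R + Q ≡ L (mod 10)] L=3 is one option consistent with column 2 (R + Q ≡ L (mod 10), carry-in 0) — take it, so L=3.
Step 7. [col 2: R + Q ≡ L (mod 10)] from column 2 (Q=7, L=3, carry-in 0, digits 1,3,4,5,7,9 already taken and all letters distinct): R must equal 6. So R=6.
Step 8. [col 3: Q + H ≡ R (mod 10)] column 3: given Q=7, R=6, carry-in 1, and digits 1,3,4,5,6,7,9 already taken and all letters distinct, Q+H≡R (mod 10) forces H=8, so H=8.
Step 9. [col 5: R + L ≡ J (mod 10)] column 5: given R=6, L=3, carry-in 1, and digits 1,3,4,5,6,7,8,9 already taken and all letters distinct, R+L≡J (mod 10) forces J=0. So J=0.

Answer: E=5, H=8, J=0, K=4, L=3, Q=7, R=6, S=9, U=1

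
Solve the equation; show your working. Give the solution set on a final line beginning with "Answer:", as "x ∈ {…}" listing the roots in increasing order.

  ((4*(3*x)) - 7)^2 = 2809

Step 1. [((4*(3*x)) - 7)^2 = 2809] √ both sides: 2809 ≥ 0 gives two branches. So sqrt: (4*(3*x)) - 7 = 53 or -53.
Step 2. [(4*(3*x)) - 7 = 53 or -53] add 7: x sits inside (… - 7) ⇒ sub: 4*(3*x) = 60 or -46.
Step 3. [4*(3*x) = 60 or -46] leading coefficient 4: divide by 4 ⇒ div: 3*x = 15 or -23/2.
Step 4. [3*x = 15 or -23/2] divide by the outer 3. So div: x = 5 or -23/6.

Answer: x ∈ {-23/6, 5}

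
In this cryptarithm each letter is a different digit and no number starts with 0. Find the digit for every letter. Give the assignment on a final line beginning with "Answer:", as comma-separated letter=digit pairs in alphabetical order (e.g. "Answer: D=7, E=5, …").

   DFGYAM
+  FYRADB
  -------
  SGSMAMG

Step 1. [col 1: M + B ≡ G (mod 10)] M=6 is one option consistent with column 1 (M + B ≡ G (mod 10), carry-in 0) — take it, so M=6.
Step 2. [col 1: M + B ≡ G (mod 10)] several values work for B in column 1 (M + B ≡ G (mod 10), carry-in 0); try B=4, so B=4.
Step 3. [S] S is the leading digit of a 7-digit sum of two 6-digit numbers; the final carry is exactly 1 ⇒ S=1.
Step 4. [col 1: M + B ≡ G (mod 10)] column 1 reads M+B+carry(0)=G with M=6, B=4; with digits 1,4,6 already taken and all letters distinct, the only value for G is 0, so G=0.
Step 5. [col 2: A + D ≡ M (mod 10)] several values work for D in column 2 (A + D ≡ M (mod 10), carry-in 1); try D=7, so D=7.
Step 6. [col 2: A + D ≡ M (mod 10)] column 2: given D=7, M=6, carry-in 1, and digits 0,1,4,6,7 already taken and all letters distinct, A+D≡M (mod 10) forces A=8, so A=8.
Step 7. [col 3: Y + A ≡ A (mod 10)] from column 3 (A=8, carry-in 1, digits 0,1,4,6,7,8 already taken and all letters distinct): Y must equal 9. So Y=9.
Step 8. [col 4: G + R ≡ M (mod 10)] column 4 reads G+R+carry(1)=M with G=0, M=6; with digits 0,1,4,6,7,8,9 already taken and all letters distinct, the only value for R is 5, so R=5.
Step 9. [col 5: F + Y ≡ S (mod 10)] from column 5 (Y=9, S=1, carry-in 0, digits 0,1,4,5,6,7,8,9 already taken and all letters distinct): F must equal 2 ⇒ F=2.

Answer: A=8, B=4, D=7, F=2, G=0, M=6, R=5, S=1, Y=9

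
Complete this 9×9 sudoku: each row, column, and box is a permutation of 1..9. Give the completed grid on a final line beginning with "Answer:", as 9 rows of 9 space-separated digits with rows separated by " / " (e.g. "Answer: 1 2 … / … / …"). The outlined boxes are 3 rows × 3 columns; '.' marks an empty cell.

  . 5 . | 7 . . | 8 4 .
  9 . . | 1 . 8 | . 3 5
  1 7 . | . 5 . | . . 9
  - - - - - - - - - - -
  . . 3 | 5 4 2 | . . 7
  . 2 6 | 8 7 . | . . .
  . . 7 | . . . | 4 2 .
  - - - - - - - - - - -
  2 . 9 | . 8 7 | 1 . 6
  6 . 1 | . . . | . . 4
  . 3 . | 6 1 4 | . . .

Step 1. [r8c7∈{2,3,5,7,9}] 3 has one home in box 9: r8c7, so r8c7=3.
Step 2. [r8c8∈{5,7,8,9}] r8c8 is the only open cell in row 8 admitting 7 ⇒ r8c8=7.
Step 3. [r4c1∈{8}] nothing but 8 survives at r4c1 ⇒ r4c1=8.
Step 4. [r3c8∈{6}] r3c8 is down to just 6 ⇒ r3c8=6.
Step 5. [r3c6∈{3}] only 3 remains possible at r3c6, so r3c6=3.
Step 6. [r3c7∈{2}] r3c7's peers cover all but 2 ⇒ r3c7=2.
Step 7. [r9c3∈{5,8}] across col 3, 5 lands solely at r9c3, so r9c3=5.
Step 8. [r6c5∈{3,6,9}] col 5 places 3 nowhere but r6c5, so r6c5=3.
Step 9. [r6c4∈{9}] r6c4 is down to just 9 ⇒ r6c4=9.
Step 10. [r4c2∈{1,9}] 9 has one home in col 2: r4c2 ⇒ r4c2=9.
Step 11. [r4c8∈{1}] r4c8 has the single candidate 1, so r4c8=1.
Step 12. [r5c7∈{5,9}] across col 7, 5 lands solely at r5c7 ⇒ r5c7=5.
Step 13. [r1c3∈{2}] only 2 remains possible at r1c3. So r1c3=2.
Step 14. [r2c5∈{2,6}] r2c5 is the only open cell in row 2 admitting 2. So r2c5=2.
Step 15. [r1c5∈{6,9}] in col 5, 6 fits only at r1c5 ⇒ r1c5=6.
Step 16. [r2c3∈{4}] r2c3's peers cover all but 4, so r2c3=4.
Step 17. [r9c8∈{8,9}] in col 8, 8 fits only at r9c8. So r9c8=8.
Step 18. [r8c6∈{5,9}] 5 has one home in row 8: r8c6. So r8c6=5.
Step 19. [r6c6∈{1,6}] across row 6, 6 lands solely at r6c6. So r6c6=6.
Step 20. [r1c6∈{9}] only 9 remains possible at r1c6. So r1c6=9.
Step 21. [r9c9∈{2}] r9c9 has the single candidate 2, so r9c9=2.
Step 22. [r2c2∈{6}] only 6 remains possible at r2c2 ⇒ r2c2=6.
Step 23. [r9c1∈{7}] nothing but 7 survives at r9c1. So r9c1=7.
Step 24. [r6c1∈{5}] r6c1 is down to just 5. So r6c1=5.
Step 25. [r8c4∈{2}] r8c4 has the single candidate 2, so r8c4=2.
Step 26. [r8c5∈{9}] only 9 remains possible at r8c5 ⇒ r8c5=9.
Step 27. [r9c7∈{9}] only 9 remains possible at r9c7 ⇒ r9c7=9.
Step 28. [r6c2∈{1}] r6c2's peers cover all but 1 ⇒ r6c2=1.
Step 29. [r4c7∈{6}] r4c7 has the single candidate 6. So r4c7=6.
Step 30. [r1c9∈{1}] r1c9 is down to just 1, so r1c9=1.
Step 31. [r3c4∈{4}] r3c4 is down to just 4 ⇒ r3c4=4.
Step 32. [r1c1∈{3}] only 3 remains possible at r1c1 ⇒ r1c1=3.
Step 33. [r6c9∈{8}] r6c9 has the single candidate 8, so r6c9=8.
Step 34. [r5c8∈{9}] r5c8's peers cover all but 9 ⇒ r5c8=9.
Step 35. [r7c4∈{3}] only 3 remains possible at r7c4, so r7c4=3.
Step 36. [r7c8∈{5}] r7c8's peers cover all but 5. So r7c8=5.
Step 37. [r5c6∈{1}] r5c6's peers cover all but 1, so r5c6=1.
Step 38. [r5c9∈{3}] r5c9 has the single candidate 3 ⇒ r5c9=3.
Step 39. [r3c3∈{8}] only 8 remains possible at r3c3, so r3c3=8.
Step 40. [r7c2∈{4}] nothing but 4 survives at r7c2. So r7c2=4.
Step 41. [r5c1∈{4}] r5c1 is down to just 4. So r5c1=4.
Step 42. [r8c2∈{8}] r8c2's peers cover all but 8. So r8c2=8.
Step 43. [r2c7∈{7}] nothing but 7 survives at r2c7 ⇒ r2c7=7.

Answer: 3 5 2 7 6 9 8 4 1 / 9 6 4 1 2 8 7 3 5 / 1 7 8 4 5 3 2 6 9 / 8 9 3 5 4 2 6 1 7 / 4 2 6 8 7 1 5 9 3 / 5 1 7 9 3 6 4 2 8 / 2 4 9 3 8 7 1 5 6 / 6 8 1 2 9 5 3 7 4 / 7 3 5 6 1 4 9 8 2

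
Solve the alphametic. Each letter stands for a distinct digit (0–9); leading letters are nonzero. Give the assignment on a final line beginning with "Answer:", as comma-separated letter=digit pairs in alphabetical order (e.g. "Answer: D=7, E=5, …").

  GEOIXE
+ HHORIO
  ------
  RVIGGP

Step 1. [col 1: E + O ≡ P (mod 10)] column 1 (E + O ≡ P (mod 10), carry-in 0) doesn't pin P yet; pick P=9 and continue ⇒ P=9.
Step 2. [col 1: E + O ≡ P (mod 10)] several values work for O in column 1 (E + O ≡ P (mod 10), carry-in 0); try O=8. So O=8.
Step 3. [col 1: E + O ≡ P (mod 10)] column 1: given O=8, P=9, carry-in 0, and digits 8,9 already taken and all letters distinct, E+O≡P (mod 10) forces E=1 ⇒ E=1.
Step 4. [col 2: X + I ≡ G (mod 10)] no forcing yet in column 2 (carry-in 0); X=6 is free and consistent — try it. So X=6.
Step 5. [col 2: X + I ≡ G (mod 10)] no forcing yet in column 2 (carry-in 0); I=7 is free and consistent — try it. So I=7.
Step 6. [col 2: X + I ≡ G (mod 10)] from column 2 (X=6, I=7, carry-in 0, digits 1,6,7,8,9 already taken and all letters distinct): G must equal 3 ⇒ G=3.
Step 7. [col 3: I + R ≡ G (mod 10)] from column 3 (I=7, G=3, carry-in 1, digits 1,3,6,7,8,9 already taken and all letters distinct): R must equal 5, so R=5.
Step 8. [col 5: E + H ≡ V (mod 10)] column 5 (E + H ≡ V (mod 10), carry-in 1) doesn't pin V yet; pick V=4 and continue ⇒ V=4.
Step 9. [col 5: E + H ≡ V (mod 10)] column 5: given E=1, V=4, carry-in 1, and digits 1,3,4,5,6,7,8,9 already taken and all letters distinct, E+H≡V (mod 10) forces H=2, so H=2.

Answer: E=1, G=3, H=2, I=7, O=8, P=9, R=5, V=4, X=6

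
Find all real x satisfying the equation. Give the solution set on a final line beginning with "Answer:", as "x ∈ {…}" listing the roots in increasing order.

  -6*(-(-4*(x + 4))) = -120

Step 1. [-6*(-(-4*(x + 4))) = -120] -6·(inner) — divide through by -6. So div: -(-4*(x + 4)) = 20.
Step 2. [-(-4*(x + 4)) = 20] LHS negated; negate both sides, so neg: -4*(x + 4) = -20.
Step 3. [-4*(x + 4) = -20] -4 out front; divide by -4. So div: x + 4 = 5.
Step 4. [x + 4 = 5] the outer +4 inverts by subtracting 4, so sub: x = 1.

Answer: x ∈ {1}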